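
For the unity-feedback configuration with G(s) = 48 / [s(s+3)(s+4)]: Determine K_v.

One free integrator in G(s): this is a type 1 system.
K_v = lim_{s→0} s·G(s) = 48 / (3·4) = 4.

4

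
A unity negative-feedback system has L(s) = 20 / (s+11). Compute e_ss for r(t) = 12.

The open loop has no poles at the origin → type 0 system.
K_p = lim_{s→0} L(s) = 20 / (11) = 20/11.
e_ss = 12/(1 + K_p) = 12/(31/11) = 132/31.

132/31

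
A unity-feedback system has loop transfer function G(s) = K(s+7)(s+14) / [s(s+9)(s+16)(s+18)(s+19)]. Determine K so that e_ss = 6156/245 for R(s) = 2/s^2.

One free integrator in G(s): this is a type 1 system.
K_v = lim_{s→0} s·G(s) = K·7·14 / (9·16·18·19) = (49/24624)·K.
e_ss = 2/K_v = 6156/245 ⇒ K_v = 245/3078 ⇒ K = (245/3078)/(49/24624) = 40.

40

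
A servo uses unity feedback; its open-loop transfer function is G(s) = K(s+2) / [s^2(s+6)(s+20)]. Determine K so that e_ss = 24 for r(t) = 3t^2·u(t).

System type = 2 (two poles at s=0).
K_a = lim_{s→0} s^2·G(s) = K·2 / (6·20) = (1/60)·K.
e_ss = 6/K_a = 24 ⇒ K_a = 0.25 ⇒ K = 0.25/(1/60) = 15.

15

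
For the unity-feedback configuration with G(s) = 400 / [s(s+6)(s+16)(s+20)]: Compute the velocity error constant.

The open loop has one pole at the origin → type 1 system.
K_v = lim_{s→0} s·G(s) = 400 / (6·16·20) = 5/24.

5/24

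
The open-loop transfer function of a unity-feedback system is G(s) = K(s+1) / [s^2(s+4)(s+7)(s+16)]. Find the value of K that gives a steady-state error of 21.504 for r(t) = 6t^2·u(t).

The open loop has two poles at the origin → type 2 system.
K_a = lim_{s→0} s^2·G(s) = K·1 / (4·7·16) = (1/448)·K.
e_ss = 12/K_a = 21.504 ⇒ K_a = 125/224 ⇒ K = (125/224)/(1/448) = 250.

250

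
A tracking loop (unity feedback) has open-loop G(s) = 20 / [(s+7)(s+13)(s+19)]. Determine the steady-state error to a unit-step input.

No free integrators in G(s): this is a type 0 system.
K_p = lim_{s→0} G(s) = 20 / (7·13·19) = 20/1729.
e_ss = 1/(1 + K_p) = 1/(1749/1729) = 1729/1749.

1729/1749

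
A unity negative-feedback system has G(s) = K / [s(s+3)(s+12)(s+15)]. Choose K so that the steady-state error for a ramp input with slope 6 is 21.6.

150

The open loop has one pole at the origin → type 1 system.
K_v = lim_{s→0} s·G(s) = K / (3·12·15) = (1/540)·K.
e_ss = 6/K_v = 21.6 ⇒ K_v = 5/18 ⇒ K = (5/18)/(1/540) = 150.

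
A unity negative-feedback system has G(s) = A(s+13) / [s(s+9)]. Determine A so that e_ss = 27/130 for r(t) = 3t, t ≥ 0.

10

G(s) has one factor of s in the denominator, so the system is type 1.
K_v = lim_{s→0} s·G(s) = A·13 / (9) = (13/9)·A.
e_ss = 3/K_v = 27/130 ⇒ K_v = 130/9 ⇒ A = (130/9)/(13/9) = 10.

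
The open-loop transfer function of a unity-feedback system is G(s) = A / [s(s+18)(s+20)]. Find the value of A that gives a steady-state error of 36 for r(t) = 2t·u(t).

20

The open loop has one pole at the origin → type 1 system.
K_v = lim_{s→0} s·G(s) = A / (18·20) = (1/360)·A.
e_ss = 2/K_v = 36 ⇒ K_v = 1/18 ⇒ A = (1/18)/(1/360) = 20.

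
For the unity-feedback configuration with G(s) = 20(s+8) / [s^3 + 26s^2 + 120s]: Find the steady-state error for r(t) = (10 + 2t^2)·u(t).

The denominator has no term below 120s — 1 pole at s=0, type 1. Treating each term separately:
  • 10: tracked with zero error.
  • 2t^2: a type-1 system cannot track it, e_ss → ∞.
The unbounded component dominates.

infinity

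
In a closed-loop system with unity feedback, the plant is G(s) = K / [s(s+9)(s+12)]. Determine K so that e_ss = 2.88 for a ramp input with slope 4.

150

One free integrator in G(s): this is a type 1 system.
K_v = lim_{s→0} s·G(s) = K / (9·12) = (1/108)·K.
e_ss = 4/K_v = 2.88 ⇒ K_v = 25/18 ⇒ K = (25/18)/(1/108) = 150.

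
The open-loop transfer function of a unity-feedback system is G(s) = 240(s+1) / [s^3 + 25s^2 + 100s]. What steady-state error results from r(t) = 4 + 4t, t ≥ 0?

Factoring s from the denominator leaves a polynomial with constant term 100, so the system is type 1. Taking each input component in turn:
  • 4: tracked with zero error.
  • 4t: e_ss = 4/K_v with K_v=2.4 → 5/3.
Total e_ss = 5/3.

5/3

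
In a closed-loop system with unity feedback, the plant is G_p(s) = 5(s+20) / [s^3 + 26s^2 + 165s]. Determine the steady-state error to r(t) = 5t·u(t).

The denominator has no term below 165s — 1 pole at s=0, type 1.
K_v = lim_{s→0} s·G_p(s) = 5·20 / 165 = 20/33.
e_ss = 5/K_v = 5/(20/33) = 8.25.

8.25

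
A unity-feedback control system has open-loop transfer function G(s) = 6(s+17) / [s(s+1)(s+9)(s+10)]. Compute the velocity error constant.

G(s) has one factor of s in the denominator, so the system is type 1.
K_v = lim_{s→0} s·G(s) = 6·17 / (1·9·10) = 17/15.

17/15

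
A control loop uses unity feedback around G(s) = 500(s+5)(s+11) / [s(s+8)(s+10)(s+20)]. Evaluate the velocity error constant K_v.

17.1875

One free integrator in G(s): this is a type 1 system.
K_v = lim_{s→0} s·G(s) = 500·5·11 / (8·10·20) = 17.1875.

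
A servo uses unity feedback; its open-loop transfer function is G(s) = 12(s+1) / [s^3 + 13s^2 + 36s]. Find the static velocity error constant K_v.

The denominator has no term below 36s — 1 pole at s=0, type 1.
K_v = lim_{s→0} s·G(s) = 12·1 / 36 = 1/3.

1/3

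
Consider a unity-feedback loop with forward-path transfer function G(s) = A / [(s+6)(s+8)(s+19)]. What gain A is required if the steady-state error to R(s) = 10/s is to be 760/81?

60

G(s) has no factors of s in the denominator, so the system is type 0.
K_p = lim_{s→0} G(s) = A / (6·8·19) = (1/912)·A.
e_ss = 10/(1 + K_p) = 760/81 ⇒ 1 + (1/912)·A = 81/76 ⇒ A = 60.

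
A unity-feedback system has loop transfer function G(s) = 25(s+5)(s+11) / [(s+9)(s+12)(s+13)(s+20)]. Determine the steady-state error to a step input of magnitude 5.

28080/5891

The open loop has no poles at the origin → type 0 system.
K_p = lim_{s→0} G(s) = 25·5·11 / (9·12·13·20) = 275/5616.
e_ss = 5/(1 + K_p) = 5/(5891/5616) = 28080/5891.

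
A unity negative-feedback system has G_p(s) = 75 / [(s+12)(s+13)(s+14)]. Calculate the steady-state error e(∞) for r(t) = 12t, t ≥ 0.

infinity

System type = 0 (no poles at s=0).
K_v = lim_{s→0} s·G_p(s) = 0; the steady-state error to this ramp input grows without bound.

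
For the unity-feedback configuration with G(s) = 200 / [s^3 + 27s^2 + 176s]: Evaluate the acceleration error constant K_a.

0

Lowest-order denominator term is 176s, so the open loop has 1 pole at the origin → type 1 system.
K_a = lim_{s→0} s^2·G(s) = 0 (the extra factor of s kills the finite limit).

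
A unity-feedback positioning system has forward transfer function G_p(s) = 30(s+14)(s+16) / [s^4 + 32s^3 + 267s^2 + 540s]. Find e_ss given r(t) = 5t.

45/112

The denominator has no term below 540s — 1 pole at s=0, type 1.
K_v = lim_{s→0} s·G_p(s) = 30·14·16 / 540 = 112/9.
e_ss = 5/K_v = 5/(112/9) = 45/112.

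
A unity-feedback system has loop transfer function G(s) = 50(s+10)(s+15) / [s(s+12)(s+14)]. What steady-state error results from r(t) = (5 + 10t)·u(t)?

The open loop has one pole at the origin → type 1 system. Treating each term separately:
  • 5: tracked with zero error.
  • 10t: e_ss = 10/K_v with K_v=625/14 → 0.224.
Total e_ss = 0.224.

0.224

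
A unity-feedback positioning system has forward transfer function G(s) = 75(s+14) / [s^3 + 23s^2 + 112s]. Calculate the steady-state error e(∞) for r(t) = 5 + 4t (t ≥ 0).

Factoring s from the denominator leaves a polynomial with constant term 112, so the system is type 1. By superposition:
  • 5: tracked with zero error.
  • 4t: e_ss = 4/K_v with K_v=9.375 → 32/75.
Total e_ss = 32/75.

32/75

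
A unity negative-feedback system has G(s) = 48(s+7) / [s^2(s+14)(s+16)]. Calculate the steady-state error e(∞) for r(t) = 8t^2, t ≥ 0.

G(s) has two factors of s in the denominator, so the system is type 2.
K_a = lim_{s→0} s^2·G(s) = 48·7 / (14·16) = 1.5.
r(t) = 8t^2 gives R(s) = 16/s^3.
e_ss = 16/K_a = 16/1.5 = 32/3.

32/3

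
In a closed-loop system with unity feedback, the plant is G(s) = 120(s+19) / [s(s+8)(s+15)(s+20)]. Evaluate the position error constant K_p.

K_p = lim_{s→0} G(s); with 1 pole at the origin the limit diverges, so K_p = ∞.

infinity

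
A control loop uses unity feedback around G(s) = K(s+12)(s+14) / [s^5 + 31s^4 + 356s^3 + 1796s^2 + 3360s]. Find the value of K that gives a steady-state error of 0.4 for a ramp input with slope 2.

100

Lowest-order denominator term is 3360s, so the open loop has 1 pole at the origin → type 1 system.
K_v = lim_{s→0} s·G(s) = K·12·14 / 3360 = 0.05·K.
e_ss = 2/K_v = 0.4 ⇒ K_v = 5 ⇒ K = 5/0.05 = 100.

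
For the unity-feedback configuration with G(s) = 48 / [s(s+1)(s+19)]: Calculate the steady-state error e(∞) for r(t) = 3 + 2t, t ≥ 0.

G(s) has one factor of s in the denominator, so the system is type 1. By superposition:
  • 3: tracked with zero error.
  • 2t: e_ss = 2/K_v with K_v=48/19 → 19/24.
Total e_ss = 19/24.

19/24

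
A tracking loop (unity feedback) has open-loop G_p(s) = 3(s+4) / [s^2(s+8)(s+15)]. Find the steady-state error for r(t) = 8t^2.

160

G_p(s) has two factors of s in the denominator, so the system is type 2.
K_a = lim_{s→0} s^2·G_p(s) = 3·4 / (8·15) = 0.1.
r(t) = 8t^2 gives R(s) = 16/s^3.
e_ss = 16/K_a = 16/0.1 = 160.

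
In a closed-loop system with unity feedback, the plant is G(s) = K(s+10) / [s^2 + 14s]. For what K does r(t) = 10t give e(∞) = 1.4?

10

The denominator has no term below 14s — 1 pole at s=0, type 1.
K_v = lim_{s→0} s·G(s) = K·10 / 14 = (5/7)·K.
e_ss = 10/K_v = 1.4 ⇒ K_v = 50/7 ⇒ K = (50/7)/(5/7) = 10.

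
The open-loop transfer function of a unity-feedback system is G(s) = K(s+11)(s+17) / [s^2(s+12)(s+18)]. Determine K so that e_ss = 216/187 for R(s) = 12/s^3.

12

The open loop has two poles at the origin → type 2 system.
K_a = lim_{s→0} s^2·G(s) = K·11·17 / (12·18) = (187/216)·K.
e_ss = 12/K_a = 216/187 ⇒ K_a = 187/18 ⇒ K = (187/18)/(187/216) = 12.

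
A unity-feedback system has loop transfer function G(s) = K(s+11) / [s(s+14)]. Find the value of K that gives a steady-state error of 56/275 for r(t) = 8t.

The open loop has one pole at the origin → type 1 system.
K_v = lim_{s→0} s·G(s) = K·11 / (14) = (11/14)·K.
e_ss = 8/K_v = 56/275 ⇒ K_v = 275/7 ⇒ K = (275/7)/(11/14) = 50.

50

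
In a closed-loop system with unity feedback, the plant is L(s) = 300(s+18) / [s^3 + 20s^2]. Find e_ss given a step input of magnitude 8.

Lowest-order denominator term is 20s^2, so the open loop has 2 poles at the origin → type 2 system.
K_p = ∞ for a type-2 system; e_ss to a step is zero.

0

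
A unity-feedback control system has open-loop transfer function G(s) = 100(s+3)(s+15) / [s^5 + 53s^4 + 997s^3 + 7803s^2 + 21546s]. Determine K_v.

250/1197

Factoring s from the denominator leaves a polynomial with constant term 21546, so the system is type 1.
K_v = lim_{s→0} s·G(s) = 100·3·15 / 21546 = 250/1197.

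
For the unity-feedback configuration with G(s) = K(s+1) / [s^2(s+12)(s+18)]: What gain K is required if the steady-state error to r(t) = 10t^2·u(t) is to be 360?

System type = 2 (two poles at s=0).
K_a = lim_{s→0} s^2·G(s) = K·1 / (12·18) = (1/216)·K.
e_ss = 20/K_a = 360 ⇒ K_a = 1/18 ⇒ K = (1/18)/(1/216) = 12.

12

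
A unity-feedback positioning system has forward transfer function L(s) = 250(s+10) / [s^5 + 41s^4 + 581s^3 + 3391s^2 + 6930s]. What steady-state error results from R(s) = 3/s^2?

Factoring s from the denominator leaves a polynomial with constant term 6930, so the system is type 1.
K_v = lim_{s→0} s·L(s) = 250·10 / 6930 = 250/693.
e_ss = 3/K_v = 3/(250/693) = 8.316.

8.316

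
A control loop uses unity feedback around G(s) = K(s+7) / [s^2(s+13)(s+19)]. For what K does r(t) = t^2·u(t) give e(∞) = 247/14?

Two free integrators in G(s): this is a type 2 system.
K_a = lim_{s→0} s^2·G(s) = K·7 / (13·19) = (7/247)·K.
e_ss = 2/K_a = 247/14 ⇒ K_a = 28/247 ⇒ K = (28/247)/(7/247) = 4.

4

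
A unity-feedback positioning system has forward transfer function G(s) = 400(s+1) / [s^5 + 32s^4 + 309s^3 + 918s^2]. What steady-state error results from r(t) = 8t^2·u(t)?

Lowest-order denominator term is 918s^2, so the open loop has 2 poles at the origin → type 2 system.
K_a = lim_{s→0} s^2·G(s) = 400·1 / 918 = 200/459.
r(t) = 8t^2 gives R(s) = 16/s^3.
e_ss = 16/K_a = 16/(200/459) = 36.72.

36.72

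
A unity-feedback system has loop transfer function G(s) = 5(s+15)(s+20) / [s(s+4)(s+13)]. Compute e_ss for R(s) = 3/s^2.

0.104

System type = 1 (one pole at s=0).
K_v = lim_{s→0} s·G(s) = 5·15·20 / (4·13) = 375/13.
e_ss = 3/K_v = 3/(375/13) = 0.104.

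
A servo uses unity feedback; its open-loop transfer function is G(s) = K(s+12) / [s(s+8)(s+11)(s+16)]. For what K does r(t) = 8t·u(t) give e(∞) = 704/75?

The open loop has one pole at the origin → type 1 system.
K_v = lim_{s→0} s·G(s) = K·12 / (8·11·16) = (3/352)·K.
e_ss = 8/K_v = 704/75 ⇒ K_v = 75/88 ⇒ K = (75/88)/(3/352) = 100.

100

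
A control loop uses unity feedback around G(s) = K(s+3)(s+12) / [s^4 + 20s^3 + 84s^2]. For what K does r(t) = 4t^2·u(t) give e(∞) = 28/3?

2

Lowest-order denominator term is 84s^2, so the open loop has 2 poles at the origin → type 2 system.
K_a = lim_{s→0} s^2·G(s) = K·3·12 / 84 = (3/7)·K.
e_ss = 8/K_a = 28/3 ⇒ K_a = 6/7 ⇒ K = (6/7)/(3/7) = 2.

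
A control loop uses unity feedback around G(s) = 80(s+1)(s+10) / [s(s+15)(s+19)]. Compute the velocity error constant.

System type = 1 (one pole at s=0).
K_v = lim_{s→0} s·G(s) = 80·1·10 / (15·19) = 160/57.

160/57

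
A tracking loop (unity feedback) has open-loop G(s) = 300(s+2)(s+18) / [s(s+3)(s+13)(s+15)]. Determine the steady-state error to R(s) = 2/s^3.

infinity

G(s) has one factor of s in the denominator, so the system is type 1.
K_a = lim_{s→0} s^2·G(s) = 0; the steady-state error to this parabolic input grows without bound.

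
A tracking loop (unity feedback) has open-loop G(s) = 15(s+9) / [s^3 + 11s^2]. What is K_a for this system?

The denominator has no term below 11s^2 — 2 poles at s=0, type 2.
K_a = lim_{s→0} s^2·G(s) = 15·9 / 11 = 135/11.

135/11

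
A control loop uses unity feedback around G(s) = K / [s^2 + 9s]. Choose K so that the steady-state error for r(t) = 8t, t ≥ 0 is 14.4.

The denominator has no term below 9s — 1 pole at s=0, type 1.
K_v = lim_{s→0} s·G(s) = K / 9 = (1/9)·K.
e_ss = 8/K_v = 14.4 ⇒ K_v = 5/9 ⇒ K = (5/9)/(1/9) = 5.

5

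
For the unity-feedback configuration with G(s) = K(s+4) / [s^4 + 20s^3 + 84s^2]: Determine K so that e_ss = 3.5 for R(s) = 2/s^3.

Factoring s^2 from the denominator leaves a polynomial with constant term 84, so the system is type 2.
K_a = lim_{s→0} s^2·G(s) = K·4 / 84 = (1/21)·K.
e_ss = 2/K_a = 3.5 ⇒ K_a = 4/7 ⇒ K = (4/7)/(1/21) = 12.

12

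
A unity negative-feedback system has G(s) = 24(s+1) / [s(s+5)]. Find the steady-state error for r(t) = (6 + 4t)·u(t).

System type = 1 (one pole at s=0). Treating each term separately:
  • 6: tracked with zero error.
  • 4t: e_ss = 4/K_v with K_v=4.8 → 5/6.
Total e_ss = 5/6.

5/6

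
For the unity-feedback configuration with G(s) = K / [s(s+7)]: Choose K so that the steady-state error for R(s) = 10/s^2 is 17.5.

System type = 1 (one pole at s=0).
K_v = lim_{s→0} s·G(s) = K / (7) = (1/7)·K.
e_ss = 10/K_v = 17.5 ⇒ K_v = 4/7 ⇒ K = (4/7)/(1/7) = 4.

4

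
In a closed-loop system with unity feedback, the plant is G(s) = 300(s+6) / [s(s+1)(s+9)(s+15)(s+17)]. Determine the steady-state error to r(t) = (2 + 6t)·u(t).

The open loop has one pole at the origin → type 1 system. Taking each input component in turn:
  • 2: tracked with zero error.
  • 6t: e_ss = 6/K_v with K_v=40/51 → 7.65.
Total e_ss = 7.65.

7.65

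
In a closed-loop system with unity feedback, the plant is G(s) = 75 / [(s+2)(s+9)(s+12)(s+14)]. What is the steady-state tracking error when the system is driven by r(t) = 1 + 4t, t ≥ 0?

G(s) has no factors of s in the denominator, so the system is type 0. By superposition:
  • 1: e_ss = 1/(1+K_p) with K_p=25/1008 → 1008/1033.
  • 4t: a type-0 system cannot track it, e_ss → ∞.
The unbounded component dominates.

infinity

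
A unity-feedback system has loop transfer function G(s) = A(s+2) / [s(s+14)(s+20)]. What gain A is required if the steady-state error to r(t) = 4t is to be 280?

The open loop has one pole at the origin → type 1 system.
K_v = lim_{s→0} s·G(s) = A·2 / (14·20) = (1/140)·A.
e_ss = 4/K_v = 280 ⇒ K_v = 1/70 ⇒ A = (1/70)/(1/140) = 2.

2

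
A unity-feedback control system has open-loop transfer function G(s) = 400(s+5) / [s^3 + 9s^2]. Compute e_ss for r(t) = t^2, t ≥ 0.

0.009

Lowest-order denominator term is 9s^2, so the open loop has 2 poles at the origin → type 2 system.
K_a = lim_{s→0} s^2·G(s) = 400·5 / 9 = 2000/9.
r(t) = t^2 gives R(s) = 2/s^3.
e_ss = 2/K_a = 2/(2000/9) = 0.009.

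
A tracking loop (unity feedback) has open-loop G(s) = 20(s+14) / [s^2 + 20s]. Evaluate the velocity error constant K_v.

14

The denominator has no term below 20s — 1 pole at s=0, type 1.
K_v = lim_{s→0} s·G(s) = 20·14 / 20 = 14.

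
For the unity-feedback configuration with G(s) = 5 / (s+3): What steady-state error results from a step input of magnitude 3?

System type = 0 (no poles at s=0).
K_p = lim_{s→0} G(s) = 5 / (3) = 5/3.
e_ss = 3/(1 + K_p) = 3/(8/3) = 1.125.

1.125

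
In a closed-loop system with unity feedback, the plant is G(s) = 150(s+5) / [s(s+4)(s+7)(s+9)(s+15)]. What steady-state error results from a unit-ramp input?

G(s) has one factor of s in the denominator, so the system is type 1.
K_v = lim_{s→0} s·G(s) = 150·5 / (4·7·9·15) = 25/126.
e_ss = 1/K_v = 1/(25/126) = 5.04.

5.04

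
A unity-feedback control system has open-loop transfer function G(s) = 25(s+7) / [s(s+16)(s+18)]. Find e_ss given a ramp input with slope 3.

The open loop has one pole at the origin → type 1 system.
K_v = lim_{s→0} s·G(s) = 25·7 / (16·18) = 175/288.
e_ss = 3/K_v = 3/(175/288) = 864/175.

864/175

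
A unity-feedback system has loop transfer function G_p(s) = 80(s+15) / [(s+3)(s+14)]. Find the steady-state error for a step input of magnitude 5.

No free integrators in G_p(s): this is a type 0 system.
K_p = lim_{s→0} G_p(s) = 80·15 / (3·14) = 200/7.
e_ss = 5/(1 + K_p) = 5/(207/7) = 35/207.

35/207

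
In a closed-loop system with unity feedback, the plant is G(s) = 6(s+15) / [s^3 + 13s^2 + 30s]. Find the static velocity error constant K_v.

3

Lowest-order denominator term is 30s, so the open loop has 1 pole at the origin → type 1 system.
K_v = lim_{s→0} s·G(s) = 6·15 / 30 = 3.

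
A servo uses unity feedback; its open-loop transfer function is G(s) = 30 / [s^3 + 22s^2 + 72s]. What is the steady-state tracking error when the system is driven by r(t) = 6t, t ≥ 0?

The denominator has no term below 72s — 1 pole at s=0, type 1.
K_v = lim_{s→0} s·G(s) = 30 / 72 = 5/12.
e_ss = 6/K_v = 6/(5/12) = 14.4.

14.4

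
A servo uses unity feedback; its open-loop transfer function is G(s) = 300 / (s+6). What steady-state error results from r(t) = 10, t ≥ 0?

10/51

System type = 0 (no poles at s=0).
K_p = lim_{s→0} G(s) = 300 / (6) = 50.
e_ss = 10/(1 + K_p) = 10/51.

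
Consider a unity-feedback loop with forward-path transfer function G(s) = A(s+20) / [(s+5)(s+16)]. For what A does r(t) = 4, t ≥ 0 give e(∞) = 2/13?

G(s) has no factors of s in the denominator, so the system is type 0.
K_p = lim_{s→0} G(s) = A·20 / (5·16) = 0.25·A.
e_ss = 4/(1 + K_p) = 2/13 ⇒ 1 + 0.25·A = 26 ⇒ A = 100.

100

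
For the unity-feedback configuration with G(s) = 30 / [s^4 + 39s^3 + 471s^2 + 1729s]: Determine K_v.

30/1729

Lowest-order denominator term is 1729s, so the open loop has 1 pole at the origin → type 1 system.
K_v = lim_{s→0} s·G(s) = 30 / 1729 = 30/1729.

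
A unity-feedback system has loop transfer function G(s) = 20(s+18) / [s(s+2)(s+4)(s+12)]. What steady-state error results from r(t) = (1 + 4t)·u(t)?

One free integrator in G(s): this is a type 1 system. Taking each input component in turn:
  • 1: tracked with zero error.
  • 4t: e_ss = 4/K_v with K_v=3.75 → 16/15.
Total e_ss = 16/15.

16/15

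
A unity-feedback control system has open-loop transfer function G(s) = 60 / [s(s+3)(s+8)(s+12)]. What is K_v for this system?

5/24

The open loop has one pole at the origin → type 1 system.
K_v = lim_{s→0} s·G(s) = 60 / (3·8·12) = 5/24.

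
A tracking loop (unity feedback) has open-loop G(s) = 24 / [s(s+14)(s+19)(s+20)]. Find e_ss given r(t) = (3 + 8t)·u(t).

5320/3

G(s) has one factor of s in the denominator, so the system is type 1. By superposition:
  • 3: tracked with zero error.
  • 8t: e_ss = 8/K_v with K_v=3/665 → 5320/3.
Total e_ss = 5320/3.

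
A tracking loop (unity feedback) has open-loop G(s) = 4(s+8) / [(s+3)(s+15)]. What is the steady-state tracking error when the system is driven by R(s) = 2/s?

System type = 0 (no poles at s=0).
K_p = lim_{s→0} G(s) = 4·8 / (3·15) = 32/45.
e_ss = 2/(1 + K_p) = 2/(77/45) = 90/77.

90/77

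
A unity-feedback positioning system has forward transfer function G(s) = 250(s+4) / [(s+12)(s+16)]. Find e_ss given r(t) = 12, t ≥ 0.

288/149

No free integrators in G(s): this is a type 0 system.
K_p = lim_{s→0} G(s) = 250·4 / (12·16) = 125/24.
e_ss = 12/(1 + K_p) = 12/(149/24) = 288/149.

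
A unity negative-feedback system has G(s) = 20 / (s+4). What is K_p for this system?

5

G(s) has no factors of s in the denominator, so the system is type 0.
K_p = lim_{s→0} G(s) = 20 / (4) = 5.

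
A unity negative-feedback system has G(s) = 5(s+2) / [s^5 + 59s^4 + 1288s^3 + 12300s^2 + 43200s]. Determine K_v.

Lowest-order denominator term is 43200s, so the open loop has 1 pole at the origin → type 1 system.
K_v = lim_{s→0} s·G(s) = 5·2 / 43200 = 1/4320.

1/4320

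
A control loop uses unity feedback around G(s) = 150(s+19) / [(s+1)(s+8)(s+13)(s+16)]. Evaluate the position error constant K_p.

1425/832

The open loop has no poles at the origin → type 0 system.
K_p = lim_{s→0} G(s) = 150·19 / (1·8·13·16) = 1425/832.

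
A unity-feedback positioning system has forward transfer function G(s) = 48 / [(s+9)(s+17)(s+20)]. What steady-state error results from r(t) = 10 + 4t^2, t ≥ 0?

No free integrators in G(s): this is a type 0 system. By superposition:
  • 10: e_ss = 10/(1+K_p) with K_p=4/255 → 2550/259.
  • 4t^2: a type-0 system cannot track it, e_ss → ∞.
The unbounded component dominates.

infinity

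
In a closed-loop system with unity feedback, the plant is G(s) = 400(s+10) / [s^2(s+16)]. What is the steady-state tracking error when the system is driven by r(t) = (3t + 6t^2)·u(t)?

G(s) has two factors of s in the denominator, so the system is type 2. Taking each input component in turn:
  • 3t: tracked with zero error.
  • 6t^2: e_ss = 12/K_a with K_a=250 → 0.048.
Total e_ss = 0.048.

0.048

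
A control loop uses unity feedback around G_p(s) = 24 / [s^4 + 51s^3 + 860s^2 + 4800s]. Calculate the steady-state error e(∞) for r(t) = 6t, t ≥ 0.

1200

The denominator has no term below 4800s — 1 pole at s=0, type 1.
K_v = lim_{s→0} s·G_p(s) = 24 / 4800 = 0.005.
e_ss = 6/K_v = 6/0.005 = 1200.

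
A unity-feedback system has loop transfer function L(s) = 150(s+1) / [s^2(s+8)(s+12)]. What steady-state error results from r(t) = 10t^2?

12.8

Two free integrators in L(s): this is a type 2 system.
K_a = lim_{s→0} s^2·L(s) = 150·1 / (8·12) = 1.5625.
r(t) = 10t^2 gives R(s) = 20/s^3.
e_ss = 20/K_a = 20/1.5625 = 12.8.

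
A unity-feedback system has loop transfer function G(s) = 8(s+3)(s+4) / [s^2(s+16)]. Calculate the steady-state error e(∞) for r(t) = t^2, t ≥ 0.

Two free integrators in G(s): this is a type 2 system.
K_a = lim_{s→0} s^2·G(s) = 8·3·4 / (16) = 6.
r(t) = t^2 gives R(s) = 2/s^3.
e_ss = 2/K_a = 2/6 = 1/3.

1/3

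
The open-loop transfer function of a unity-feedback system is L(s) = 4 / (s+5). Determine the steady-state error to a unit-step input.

L(s) has no factors of s in the denominator, so the system is type 0.
K_p = lim_{s→0} L(s) = 4 / (5) = 0.8.
e_ss = 1/(1 + K_p) = 1/1.8 = 5/9.

5/9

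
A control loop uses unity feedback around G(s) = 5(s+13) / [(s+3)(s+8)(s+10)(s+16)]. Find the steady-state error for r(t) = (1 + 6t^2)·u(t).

infinity

G(s) has no factors of s in the denominator, so the system is type 0. Treating each term separately:
  • 1: e_ss = 1/(1+K_p) with K_p=13/768 → 768/781.
  • 6t^2: a type-0 system cannot track it, e_ss → ∞.
The unbounded component dominates.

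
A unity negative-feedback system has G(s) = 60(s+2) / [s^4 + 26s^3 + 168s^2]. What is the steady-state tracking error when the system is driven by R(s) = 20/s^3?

28

The denominator has no term below 168s^2 — 2 poles at s=0, type 2.
K_a = lim_{s→0} s^2·G(s) = 60·2 / 168 = 5/7.
r(t) = 10t^2 gives R(s) = 20/s^3.
e_ss = 20/K_a = 20/(5/7) = 28.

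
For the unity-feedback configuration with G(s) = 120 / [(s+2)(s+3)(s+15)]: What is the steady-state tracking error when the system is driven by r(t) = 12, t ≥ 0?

The open loop has no poles at the origin → type 0 system.
K_p = lim_{s→0} G(s) = 120 / (2·3·15) = 4/3.
e_ss = 12/(1 + K_p) = 12/(7/3) = 36/7.

36/7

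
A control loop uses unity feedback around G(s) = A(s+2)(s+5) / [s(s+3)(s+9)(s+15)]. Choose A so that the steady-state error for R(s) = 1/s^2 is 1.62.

25

The open loop has one pole at the origin → type 1 system.
K_v = lim_{s→0} s·G(s) = A·2·5 / (3·9·15) = (2/81)·A.
e_ss = 1/K_v = 1.62 ⇒ K_v = 50/81 ⇒ A = (50/81)/(2/81) = 25.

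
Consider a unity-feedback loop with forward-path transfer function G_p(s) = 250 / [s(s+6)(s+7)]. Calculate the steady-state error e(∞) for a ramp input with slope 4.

0.672

G_p(s) has one factor of s in the denominator, so the system is type 1.
K_v = lim_{s→0} s·G_p(s) = 250 / (6·7) = 125/21.
e_ss = 4/K_v = 4/(125/21) = 0.672.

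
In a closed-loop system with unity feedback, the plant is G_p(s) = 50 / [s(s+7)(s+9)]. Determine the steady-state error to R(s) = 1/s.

0

The open loop has one pole at the origin → type 1 system.
K_p = ∞ for a type-1 system; e_ss to a step is zero.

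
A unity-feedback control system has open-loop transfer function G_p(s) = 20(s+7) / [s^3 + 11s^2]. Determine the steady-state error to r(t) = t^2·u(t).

The denominator has no term below 11s^2 — 2 poles at s=0, type 2.
K_a = lim_{s→0} s^2·G_p(s) = 20·7 / 11 = 140/11.
r(t) = t^2 gives R(s) = 2/s^3.
e_ss = 2/K_a = 2/(140/11) = 11/70.

11/70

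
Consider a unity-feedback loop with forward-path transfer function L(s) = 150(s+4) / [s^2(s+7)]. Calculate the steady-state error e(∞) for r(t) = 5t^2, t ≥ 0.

7/60

System type = 2 (two poles at s=0).
K_a = lim_{s→0} s^2·L(s) = 150·4 / (7) = 600/7.
r(t) = 5t^2 gives R(s) = 10/s^3.
e_ss = 10/K_a = 10/(600/7) = 7/60.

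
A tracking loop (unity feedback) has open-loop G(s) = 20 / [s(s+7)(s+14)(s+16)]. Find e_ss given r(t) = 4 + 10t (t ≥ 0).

784

One free integrator in G(s): this is a type 1 system. Taking each input component in turn:
  • 4: tracked with zero error.
  • 10t: e_ss = 10/K_v with K_v=5/392 → 784.
Total e_ss = 784.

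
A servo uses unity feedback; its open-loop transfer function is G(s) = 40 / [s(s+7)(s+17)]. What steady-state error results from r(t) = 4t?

The open loop has one pole at the origin → type 1 system.
K_v = lim_{s→0} s·G(s) = 40 / (7·17) = 40/119.
e_ss = 4/K_v = 4/(40/119) = 11.9.

11.9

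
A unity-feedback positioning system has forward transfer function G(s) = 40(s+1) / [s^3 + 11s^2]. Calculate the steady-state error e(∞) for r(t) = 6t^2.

Lowest-order denominator term is 11s^2, so the open loop has 2 poles at the origin → type 2 system.
K_a = lim_{s→0} s^2·G(s) = 40·1 / 11 = 40/11.
r(t) = 6t^2 gives R(s) = 12/s^3.
e_ss = 12/K_a = 12/(40/11) = 3.3.

3.3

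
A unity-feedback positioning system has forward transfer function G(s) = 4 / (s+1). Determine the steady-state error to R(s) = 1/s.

0.2

System type = 0 (no poles at s=0).
K_p = lim_{s→0} G(s) = 4 / (1) = 4.
e_ss = 1/(1 + K_p) = 1/5 = 0.2.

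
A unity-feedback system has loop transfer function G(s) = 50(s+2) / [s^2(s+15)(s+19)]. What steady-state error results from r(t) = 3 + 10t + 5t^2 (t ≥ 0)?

The open loop has two poles at the origin → type 2 system. Treating each term separately:
  • 3: tracked with zero error.
  • 10t: tracked with zero error.
  • 5t^2: e_ss = 10/K_a with K_a=20/57 → 28.5.
Total e_ss = 28.5.

28.5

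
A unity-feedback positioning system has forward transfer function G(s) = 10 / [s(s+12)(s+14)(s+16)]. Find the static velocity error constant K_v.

5/1344

The open loop has one pole at the origin → type 1 system.
K_v = lim_{s→0} s·G(s) = 10 / (12·14·16) = 5/1344.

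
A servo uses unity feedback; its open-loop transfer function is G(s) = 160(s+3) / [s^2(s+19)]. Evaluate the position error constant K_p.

infinity

K_p = lim_{s→0} G(s); with 2 poles at the origin the limit diverges, so K_p = ∞.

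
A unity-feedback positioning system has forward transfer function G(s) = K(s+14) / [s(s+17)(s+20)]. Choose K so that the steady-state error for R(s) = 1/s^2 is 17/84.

G(s) has one factor of s in the denominator, so the system is type 1.
K_v = lim_{s→0} s·G(s) = K·14 / (17·20) = (7/170)·K.
e_ss = 1/K_v = 17/84 ⇒ K_v = 84/17 ⇒ K = (84/17)/(7/170) = 120.

120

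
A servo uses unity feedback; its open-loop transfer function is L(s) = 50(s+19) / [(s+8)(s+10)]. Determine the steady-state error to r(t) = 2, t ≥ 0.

16/103

L(s) has no factors of s in the denominator, so the system is type 0.
K_p = lim_{s→0} L(s) = 50·19 / (8·10) = 11.875.
e_ss = 2/(1 + K_p) = 2/12.875 = 16/103.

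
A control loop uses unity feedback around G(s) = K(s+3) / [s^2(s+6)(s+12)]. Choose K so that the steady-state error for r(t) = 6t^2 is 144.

The open loop has two poles at the origin → type 2 system.
K_a = lim_{s→0} s^2·G(s) = K·3 / (6·12) = (1/24)·K.
e_ss = 12/K_a = 144 ⇒ K_a = 1/12 ⇒ K = (1/12)/(1/24) = 2.

2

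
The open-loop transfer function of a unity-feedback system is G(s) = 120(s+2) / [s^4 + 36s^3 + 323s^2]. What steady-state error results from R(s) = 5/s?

Factoring s^2 from the denominator leaves a polynomial with constant term 323, so the system is type 2.
A type-2 system has K_p = ∞, so it tracks a step input with zero steady-state error.

0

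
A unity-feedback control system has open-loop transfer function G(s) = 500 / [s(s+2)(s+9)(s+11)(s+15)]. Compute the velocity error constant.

System type = 1 (one pole at s=0).
K_v = lim_{s→0} s·G(s) = 500 / (2·9·11·15) = 50/297.

50/297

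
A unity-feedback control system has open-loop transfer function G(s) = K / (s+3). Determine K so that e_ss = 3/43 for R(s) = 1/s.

40

System type = 0 (no poles at s=0).
K_p = lim_{s→0} G(s) = K / (3) = (1/3)·K.
e_ss = 1/(1 + K_p) = 3/43 ⇒ 1 + (1/3)·K = 43/3 ⇒ K = 40.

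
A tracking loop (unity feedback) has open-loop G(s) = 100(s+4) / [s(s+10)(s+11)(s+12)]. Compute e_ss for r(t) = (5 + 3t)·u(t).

9.9

One free integrator in G(s): this is a type 1 system. By superposition:
  • 5: tracked with zero error.
  • 3t: e_ss = 3/K_v with K_v=10/33 → 9.9.
Total e_ss = 9.9.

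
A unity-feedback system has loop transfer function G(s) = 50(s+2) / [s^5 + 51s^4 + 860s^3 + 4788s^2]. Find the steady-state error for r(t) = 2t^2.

The denominator has no term below 4788s^2 — 2 poles at s=0, type 2.
K_a = lim_{s→0} s^2·G(s) = 50·2 / 4788 = 25/1197.
r(t) = 2t^2 gives R(s) = 4/s^3.
e_ss = 4/K_a = 4/(25/1197) = 191.52.

191.52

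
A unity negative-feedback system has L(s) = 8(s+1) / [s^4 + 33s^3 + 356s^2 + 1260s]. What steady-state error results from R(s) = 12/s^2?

1890

The denominator has no term below 1260s — 1 pole at s=0, type 1.
K_v = lim_{s→0} s·L(s) = 8·1 / 1260 = 2/315.
e_ss = 12/K_v = 12/(2/315) = 1890.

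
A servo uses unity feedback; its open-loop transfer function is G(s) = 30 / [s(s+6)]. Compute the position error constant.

infinity

K_p = lim_{s→0} G(s); with 1 pole at the origin the limit diverges, so K_p = ∞.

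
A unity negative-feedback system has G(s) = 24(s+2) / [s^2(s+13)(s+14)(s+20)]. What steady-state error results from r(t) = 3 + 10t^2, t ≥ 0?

4550/3

G(s) has two factors of s in the denominator, so the system is type 2. Taking each input component in turn:
  • 3: tracked with zero error.
  • 10t^2: e_ss = 20/K_a with K_a=6/455 → 4550/3.
Total e_ss = 4550/3.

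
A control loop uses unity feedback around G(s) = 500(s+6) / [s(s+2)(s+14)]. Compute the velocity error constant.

750/7

System type = 1 (one pole at s=0).
K_v = lim_{s→0} s·G(s) = 500·6 / (2·14) = 750/7.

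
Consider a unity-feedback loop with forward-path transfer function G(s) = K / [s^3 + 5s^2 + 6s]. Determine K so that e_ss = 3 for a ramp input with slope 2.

Lowest-order denominator term is 6s, so the open loop has 1 pole at the origin → type 1 system.
K_v = lim_{s→0} s·G(s) = K / 6 = (1/6)·K.
e_ss = 2/K_v = 3 ⇒ K_v = 2/3 ⇒ K = (2/3)/(1/6) = 4.

4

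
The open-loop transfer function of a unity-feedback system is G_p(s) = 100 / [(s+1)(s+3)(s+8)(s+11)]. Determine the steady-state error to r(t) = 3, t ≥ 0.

198/91

No free integrators in G_p(s): this is a type 0 system.
K_p = lim_{s→0} G_p(s) = 100 / (1·3·8·11) = 25/66.
e_ss = 3/(1 + K_p) = 3/(91/66) = 198/91.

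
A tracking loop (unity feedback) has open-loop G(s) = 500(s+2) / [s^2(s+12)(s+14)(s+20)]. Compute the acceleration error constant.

25/84

Two free integrators in G(s): this is a type 2 system.
K_a = lim_{s→0} s^2·G(s) = 500·2 / (12·14·20) = 25/84.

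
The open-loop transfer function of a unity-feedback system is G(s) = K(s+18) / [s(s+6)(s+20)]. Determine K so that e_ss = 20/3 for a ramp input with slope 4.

G(s) has one factor of s in the denominator, so the system is type 1.
K_v = lim_{s→0} s·G(s) = K·18 / (6·20) = 0.15·K.
e_ss = 4/K_v = 20/3 ⇒ K_v = 0.6 ⇒ K = 0.6/0.15 = 4.

4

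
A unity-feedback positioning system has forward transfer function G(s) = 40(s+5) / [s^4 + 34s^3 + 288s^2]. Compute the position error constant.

infinity

K_p = lim_{s→0} G(s); with 2 poles at the origin the limit diverges, so K_p = ∞.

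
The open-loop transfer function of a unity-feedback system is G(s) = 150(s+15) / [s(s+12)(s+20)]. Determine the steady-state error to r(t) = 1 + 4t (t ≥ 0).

One free integrator in G(s): this is a type 1 system. By superposition:
  • 1: tracked with zero error.
  • 4t: e_ss = 4/K_v with K_v=9.375 → 32/75.
Total e_ss = 32/75.

32/75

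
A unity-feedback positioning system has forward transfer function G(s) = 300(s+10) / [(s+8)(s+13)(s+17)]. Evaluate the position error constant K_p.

No free integrators in G(s): this is a type 0 system.
K_p = lim_{s→0} G(s) = 300·10 / (8·13·17) = 375/221.

375/221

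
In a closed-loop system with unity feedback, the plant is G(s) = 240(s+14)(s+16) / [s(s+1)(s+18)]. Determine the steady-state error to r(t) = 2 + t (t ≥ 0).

The open loop has one pole at the origin → type 1 system. Treating each term separately:
  • 2: tracked with zero error.
  • t: e_ss = 1/K_v with K_v=8960/3 → 3/8960.
Total e_ss = 3/8960.

3/8960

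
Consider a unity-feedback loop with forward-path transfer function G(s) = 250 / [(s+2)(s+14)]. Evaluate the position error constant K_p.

G(s) has no factors of s in the denominator, so the system is type 0.
K_p = lim_{s→0} G(s) = 250 / (2·14) = 125/14.

125/14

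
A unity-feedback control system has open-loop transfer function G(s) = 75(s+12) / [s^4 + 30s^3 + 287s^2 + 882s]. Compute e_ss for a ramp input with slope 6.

5.88

Factoring s from the denominator leaves a polynomial with constant term 882, so the system is type 1.
K_v = lim_{s→0} s·G(s) = 75·12 / 882 = 50/49.
e_ss = 6/K_v = 6/(50/49) = 5.88.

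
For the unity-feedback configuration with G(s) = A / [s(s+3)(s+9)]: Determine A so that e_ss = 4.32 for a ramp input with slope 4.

25

The open loop has one pole at the origin → type 1 system.
K_v = lim_{s→0} s·G(s) = A / (3·9) = (1/27)·A.
e_ss = 4/K_v = 4.32 ⇒ K_v = 25/27 ⇒ A = (25/27)/(1/27) = 25.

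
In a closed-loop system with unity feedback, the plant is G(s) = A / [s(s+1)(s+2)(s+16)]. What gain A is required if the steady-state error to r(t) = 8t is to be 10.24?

25

G(s) has one factor of s in the denominator, so the system is type 1.
K_v = lim_{s→0} s·G(s) = A / (1·2·16) = (1/32)·A.
e_ss = 8/K_v = 10.24 ⇒ K_v = 25/32 ⇒ A = (25/32)/(1/32) = 25.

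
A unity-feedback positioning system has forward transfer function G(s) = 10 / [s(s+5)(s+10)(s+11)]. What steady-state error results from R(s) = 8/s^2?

440

One free integrator in G(s): this is a type 1 system.
K_v = lim_{s→0} s·G(s) = 10 / (5·10·11) = 1/55.
e_ss = 8/K_v = 8/(1/55) = 440.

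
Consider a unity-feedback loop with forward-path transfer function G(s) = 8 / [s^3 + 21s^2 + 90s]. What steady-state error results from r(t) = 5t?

The denominator has no term below 90s — 1 pole at s=0, type 1.
K_v = lim_{s→0} s·G(s) = 8 / 90 = 4/45.
e_ss = 5/K_v = 5/(4/45) = 56.25.

56.25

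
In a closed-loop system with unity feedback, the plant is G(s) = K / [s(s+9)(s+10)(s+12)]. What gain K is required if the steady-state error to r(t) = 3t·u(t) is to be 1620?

G(s) has one factor of s in the denominator, so the system is type 1.
K_v = lim_{s→0} s·G(s) = K / (9·10·12) = (1/1080)·K.
e_ss = 3/K_v = 1620 ⇒ K_v = 1/540 ⇒ K = (1/540)/(1/1080) = 2.

2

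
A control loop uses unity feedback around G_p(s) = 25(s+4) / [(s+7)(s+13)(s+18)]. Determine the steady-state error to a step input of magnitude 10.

8190/869

No free integrators in G_p(s): this is a type 0 system.
K_p = lim_{s→0} G_p(s) = 25·4 / (7·13·18) = 50/819.
e_ss = 10/(1 + K_p) = 10/(869/819) = 8190/869.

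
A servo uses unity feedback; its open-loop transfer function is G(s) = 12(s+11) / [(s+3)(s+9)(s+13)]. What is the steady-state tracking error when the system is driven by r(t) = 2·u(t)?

No free integrators in G(s): this is a type 0 system.
K_p = lim_{s→0} G(s) = 12·11 / (3·9·13) = 44/117.
e_ss = 2/(1 + K_p) = 2/(161/117) = 234/161.

234/161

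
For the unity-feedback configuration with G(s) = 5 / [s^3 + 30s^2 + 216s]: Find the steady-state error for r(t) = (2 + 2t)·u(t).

The denominator has no term below 216s — 1 pole at s=0, type 1. Taking each input component in turn:
  • 2: tracked with zero error.
  • 2t: e_ss = 2/K_v with K_v=5/216 → 86.4.
Total e_ss = 86.4.

86.4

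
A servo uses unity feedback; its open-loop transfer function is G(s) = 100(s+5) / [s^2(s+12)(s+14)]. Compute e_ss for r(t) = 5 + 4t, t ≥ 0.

System type = 2 (two poles at s=0). Taking each input component in turn:
  • 5: tracked with zero error.
  • 4t: tracked with zero error.
Total e_ss = 0.

0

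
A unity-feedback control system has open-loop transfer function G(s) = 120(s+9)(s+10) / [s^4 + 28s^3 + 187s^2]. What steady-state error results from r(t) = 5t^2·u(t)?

The denominator has no term below 187s^2 — 2 poles at s=0, type 2.
K_a = lim_{s→0} s^2·G(s) = 120·9·10 / 187 = 10800/187.
r(t) = 5t^2 gives R(s) = 10/s^3.
e_ss = 10/K_a = 10/(10800/187) = 187/1080.

187/1080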